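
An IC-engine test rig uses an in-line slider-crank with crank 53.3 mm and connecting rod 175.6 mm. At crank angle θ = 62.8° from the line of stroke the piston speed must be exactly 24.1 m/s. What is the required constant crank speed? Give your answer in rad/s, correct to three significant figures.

444

For an in-line slider-crank, |v_piston| = rω|sinθ|·[1 + r cosθ/√(L² − r² sin²θ)].
With r = 0.0533 m, L = 0.1756 m, θ = 62.8°: the bracketed kinematic factor |dx/dθ| = 0.054237 m.
ω = v/|dx/dθ| = 24.1/0.054237 = 444.35 rad/s.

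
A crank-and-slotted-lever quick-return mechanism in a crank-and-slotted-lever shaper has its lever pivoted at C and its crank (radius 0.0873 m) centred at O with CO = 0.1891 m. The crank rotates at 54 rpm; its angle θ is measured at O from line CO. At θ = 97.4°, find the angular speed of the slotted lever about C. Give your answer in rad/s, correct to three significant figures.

0.794

ω = 5.655 rad/s (from 54 rpm).
Crank pin A relative to C: A = (d + r cosθ, r sinθ); lever angle φ = atan2(r sinθ, d + r cosθ).
Differentiating tanφ: φ̇ = rω(d cosθ + r)/(d² + r² + 2dr cosθ).
d² + r² + 2dr cosθ = |CA|² = 0.0391277 m²;  d cosθ + r = +0.062945 m.
|ω_lever| = |0.0873·5.655·+0.062945| / 0.0391277 = 0.79417 rad/s.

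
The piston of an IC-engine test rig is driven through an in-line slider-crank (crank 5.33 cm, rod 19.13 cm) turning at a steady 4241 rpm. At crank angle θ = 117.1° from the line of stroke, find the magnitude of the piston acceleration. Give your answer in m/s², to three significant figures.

ω = 2π·4241/60 = 444.1 rad/s
x(θ) = r cosθ + √(L² − r² sin²θ); with ω constant, a = ω²·d²x/dθ².
d²x/dθ² = −r cosθ − r²(cos2θ)/√u − r⁴ sin²2θ/(4u^{3/2}),  u = L² − r² sin²θ = 0.0343443 m².
Substituting r = 0.0533 m, L = 0.1913 m, θ = 117.1°: d²x/dθ² = +0.033039 m.
a = ω²·d²x/dθ² = (444.1)²·(+0.033039) = +6516.6 m/s²;  |a| = 6516.6 m/s².

6520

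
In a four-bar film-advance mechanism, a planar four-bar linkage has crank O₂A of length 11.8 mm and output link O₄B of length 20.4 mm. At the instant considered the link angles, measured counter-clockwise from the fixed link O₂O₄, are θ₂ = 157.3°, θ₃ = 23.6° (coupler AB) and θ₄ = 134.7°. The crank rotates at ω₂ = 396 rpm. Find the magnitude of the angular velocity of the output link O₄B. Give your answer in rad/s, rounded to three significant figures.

18.6

ω₂ = 41.47 rad/s (from 396 rpm).
Differentiating the loop-closure r₂e^{iθ₂}+r₃e^{iθ₃}=r₁+r₄e^{iθ₄} gives r₂ω₂e^{iθ₂}+r₃ω₃e^{iθ₃}=r₄ω₄e^{iθ₄}.
Eliminating the other unknown: ω₄ = r₂ω₂ sin(θ₂−θ₃) / [r₄ sin(θ₄−θ₃)].
Numerator sine = +0.72297; denominator sine = +0.93295.
Result = 0.0118·41.47·(+0.72297) / (0.0204·(+0.93295)) = +18.588 rad/s; magnitude 18.588 rad/s.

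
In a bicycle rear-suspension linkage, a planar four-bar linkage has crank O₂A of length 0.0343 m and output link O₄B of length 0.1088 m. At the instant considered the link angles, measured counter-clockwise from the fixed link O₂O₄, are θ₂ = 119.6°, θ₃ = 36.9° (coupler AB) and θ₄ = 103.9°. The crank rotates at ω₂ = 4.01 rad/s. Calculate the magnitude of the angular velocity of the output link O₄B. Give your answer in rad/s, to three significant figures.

1.36

ω₂ = 4.01 rad/s
Differentiating the loop-closure r₂e^{iθ₂}+r₃e^{iθ₃}=r₁+r₄e^{iθ₄} gives r₂ω₂e^{iθ₂}+r₃ω₃e^{iθ₃}=r₄ω₄e^{iθ₄}.
Eliminating the other unknown: ω₄ = r₂ω₂ sin(θ₂−θ₃) / [r₄ sin(θ₄−θ₃)].
Numerator sine = +0.99189; denominator sine = +0.92050.
Result = 0.0343·4.01·(+0.99189) / (0.1088·(+0.92050)) = +1.3622 rad/s; magnitude 1.3622 rad/s.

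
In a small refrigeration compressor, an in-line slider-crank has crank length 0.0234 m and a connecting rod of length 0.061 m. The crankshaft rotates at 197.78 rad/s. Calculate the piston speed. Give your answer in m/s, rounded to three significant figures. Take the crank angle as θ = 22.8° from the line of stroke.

2.43

ω = 197.8 rad/s
For an in-line slider-crank, x = r cosθ + √(L² − r² sin²θ), so v = −rω sinθ·[1 + r cosθ/√(L² − r² sin²θ)].
With r = 0.0234 m, L = 0.061 m, θ = 22.8°: √(L² − r² sin²θ) = 0.060322 m.
v = −0.0234·197.8·0.38752·[1 + 0.0234·0.92186/0.060322] = -2.4348 m/s.
|v| = 2.4348 m/s.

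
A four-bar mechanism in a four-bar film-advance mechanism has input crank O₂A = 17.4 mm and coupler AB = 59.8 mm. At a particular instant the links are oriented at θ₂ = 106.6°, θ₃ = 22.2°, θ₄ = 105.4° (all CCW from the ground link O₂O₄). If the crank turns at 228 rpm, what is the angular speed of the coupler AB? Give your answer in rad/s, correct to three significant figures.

ω₂ = 23.88 rad/s (from 228 rpm).
Differentiating the loop-closure r₂e^{iθ₂}+r₃e^{iθ₃}=r₁+r₄e^{iθ₄} gives r₂ω₂e^{iθ₂}+r₃ω₃e^{iθ₃}=r₄ω₄e^{iθ₄}.
Eliminating the other unknown: ω₃ = r₂ω₂ sin(θ₄−θ₂) / [r₃ sin(θ₃−θ₄)].
Numerator sine = -0.02094; denominator sine = -0.99297.
Result = 0.0174·23.88·(-0.02094) / (0.0598·(-0.99297)) = +0.14652 rad/s; magnitude 0.14652 rad/s.

0.147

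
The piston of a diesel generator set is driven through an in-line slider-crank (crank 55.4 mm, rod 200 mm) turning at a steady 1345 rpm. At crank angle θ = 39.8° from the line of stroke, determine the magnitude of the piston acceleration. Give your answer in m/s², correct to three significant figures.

906

ω = 2π·1345/60 = 140.8 rad/s
x(θ) = r cosθ + √(L² − r² sin²θ); with ω constant, a = ω²·d²x/dθ².
d²x/dθ² = −r cosθ − r²(cos2θ)/√u − r⁴ sin²2θ/(4u^{3/2}),  u = L² − r² sin²θ = 0.0387424 m².
Substituting r = 0.0554 m, L = 0.2 m, θ = 39.8°: d²x/dθ² = -0.045676 m.
a = ω²·d²x/dθ² = (140.8)²·(-0.045676) = -906.14 m/s²;  |a| = 906.14 m/s².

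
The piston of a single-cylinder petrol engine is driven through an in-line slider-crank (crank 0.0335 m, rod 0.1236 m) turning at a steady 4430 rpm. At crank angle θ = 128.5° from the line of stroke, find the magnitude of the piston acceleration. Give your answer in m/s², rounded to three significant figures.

4900

ω = 2π·4430/60 = 463.9 rad/s
x(θ) = r cosθ + √(L² − r² sin²θ); with ω constant, a = ω²·d²x/dθ².
d²x/dθ² = −r cosθ − r²(cos2θ)/√u − r⁴ sin²2θ/(4u^{3/2}),  u = L² − r² sin²θ = 0.0145896 m².
Substituting r = 0.0335 m, L = 0.1236 m, θ = 128.5°: d²x/dθ² = +0.022775 m.
a = ω²·d²x/dθ² = (463.9)²·(+0.022775) = +4901.4 m/s²;  |a| = 4901.4 m/s².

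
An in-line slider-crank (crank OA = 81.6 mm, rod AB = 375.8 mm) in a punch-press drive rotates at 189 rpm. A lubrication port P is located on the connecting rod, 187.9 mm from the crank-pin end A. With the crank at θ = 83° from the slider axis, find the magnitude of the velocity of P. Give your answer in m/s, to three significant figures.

ω = 19.79 rad/s.  Crank-pin speed |V_A| = rω = 1.615 m/s, perpendicular to OA.
Rod angle: sinφ = −(r/L) sinθ ⇒ φ = -12.446°; ω_rod = −rω cosθ/√(L²−r²sin²θ) = -0.53635 rad/s.
V_P = V_A + ω_rod × AP, with AP = 0.1879 m along the rod.
Components: V_Px = −rω sinθ − a·ω_rod·sinφ = -1.6247 m/s;  V_Py = rω cosθ + a·ω_rod·cosφ = +0.098411 m/s.
|V_P| = √(V_Px² + V_Py²) = 1.6277 m/s.

1.63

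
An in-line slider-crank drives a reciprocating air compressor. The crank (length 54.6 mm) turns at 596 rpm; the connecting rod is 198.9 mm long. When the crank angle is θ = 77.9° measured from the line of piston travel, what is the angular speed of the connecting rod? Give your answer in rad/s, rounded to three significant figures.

3.73

ω = 62.41 rad/s (converted from 596 rpm).
The rod makes angle φ with the slider axis where L sinφ = r sinθ; differentiating, L cosφ·φ̇ = r ω cosθ.
L cosφ = √(L² − r² sin²θ) = 0.1916 m.
|ω_rod| = r ω |cosθ| / √(L² − r² sin²θ) = 0.0546·62.41·0.20962/0.1916 = 3.7282 rad/s.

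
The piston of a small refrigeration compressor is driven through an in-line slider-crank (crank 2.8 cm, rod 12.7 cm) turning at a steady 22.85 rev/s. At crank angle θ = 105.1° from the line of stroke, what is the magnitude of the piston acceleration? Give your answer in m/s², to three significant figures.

262

ω = 2π·22.9 = 143.6 rad/s
x(θ) = r cosθ + √(L² − r² sin²θ); with ω constant, a = ω²·d²x/dθ².
d²x/dθ² = −r cosθ − r²(cos2θ)/√u − r⁴ sin²2θ/(4u^{3/2}),  u = L² − r² sin²θ = 0.0153982 m².
Substituting r = 0.028 m, L = 0.127 m, θ = 105.1°: d²x/dθ² = +0.012734 m.
a = ω²·d²x/dθ² = (143.6)²·(+0.012734) = +262.49 m/s²;  |a| = 262.49 m/s².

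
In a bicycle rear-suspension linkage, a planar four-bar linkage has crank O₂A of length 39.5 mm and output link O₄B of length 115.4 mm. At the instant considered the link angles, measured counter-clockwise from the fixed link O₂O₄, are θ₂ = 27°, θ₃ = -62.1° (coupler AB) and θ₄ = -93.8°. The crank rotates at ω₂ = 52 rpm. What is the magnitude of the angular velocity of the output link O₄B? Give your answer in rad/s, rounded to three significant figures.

3.55

ω₂ = 5.445 rad/s (from 52 rpm).
Differentiating the loop-closure r₂e^{iθ₂}+r₃e^{iθ₃}=r₁+r₄e^{iθ₄} gives r₂ω₂e^{iθ₂}+r₃ω₃e^{iθ₃}=r₄ω₄e^{iθ₄}.
Eliminating the other unknown: ω₄ = r₂ω₂ sin(θ₂−θ₃) / [r₄ sin(θ₄−θ₃)].
Numerator sine = +0.99988; denominator sine = -0.52547.
Result = 0.0395·5.445·(+0.99988) / (0.1154·(-0.52547)) = -3.5467 rad/s; magnitude 3.5467 rad/s.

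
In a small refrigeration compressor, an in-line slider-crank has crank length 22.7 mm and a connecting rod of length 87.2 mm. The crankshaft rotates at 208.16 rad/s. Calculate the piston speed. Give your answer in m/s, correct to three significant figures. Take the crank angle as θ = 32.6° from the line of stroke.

3.11

ω = 208.2 rad/s
For an in-line slider-crank, x = r cosθ + √(L² − r² sin²θ), so v = −rω sinθ·[1 + r cosθ/√(L² − r² sin²θ)].
With r = 0.0227 m, L = 0.0872 m, θ = 32.6°: √(L² − r² sin²θ) = 0.086338 m.
v = −0.0227·208.2·0.53877·[1 + 0.0227·0.84245/0.086338] = -3.1097 m/s.
|v| = 3.1097 m/s.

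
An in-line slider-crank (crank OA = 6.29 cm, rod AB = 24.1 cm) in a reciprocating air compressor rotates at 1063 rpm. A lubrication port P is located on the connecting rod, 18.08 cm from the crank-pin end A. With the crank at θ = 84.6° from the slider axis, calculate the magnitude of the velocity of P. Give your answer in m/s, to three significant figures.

7.11

ω = 111.3 rad/s.  Crank-pin speed |V_A| = rω = 7.0018 m/s, perpendicular to OA.
Rod angle: sinφ = −(r/L) sinθ ⇒ φ = -15.060°; ω_rod = −rω cosθ/√(L²−r²sin²θ) = -2.8314 rad/s.
V_P = V_A + ω_rod × AP, with AP = 0.1808 m along the rod.
Components: V_Px = −rω sinθ − a·ω_rod·sinφ = -7.1038 m/s;  V_Py = rω cosθ + a·ω_rod·cosφ = +0.1646 m/s.
|V_P| = √(V_Px² + V_Py²) = 7.1057 m/s.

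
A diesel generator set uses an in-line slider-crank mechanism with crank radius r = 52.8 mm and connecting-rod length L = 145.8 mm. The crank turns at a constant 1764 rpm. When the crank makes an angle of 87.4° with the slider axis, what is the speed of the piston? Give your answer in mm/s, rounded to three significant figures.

ω = 2π·1764/60 = 184.7 rad/s
For an in-line slider-crank, x = r cosθ + √(L² − r² sin²θ), so v = −rω sinθ·[1 + r cosθ/√(L² − r² sin²θ)].
With r = 0.0528 m, L = 0.1458 m, θ = 87.4°: √(L² − r² sin²θ) = 0.13592 m.
v = −0.0528·184.7·0.99897·[1 + 0.0528·0.04536/0.13592] = -9.9152 m/s.
|v| = 9.9152 m/s = 9915.2 mm/s.

9920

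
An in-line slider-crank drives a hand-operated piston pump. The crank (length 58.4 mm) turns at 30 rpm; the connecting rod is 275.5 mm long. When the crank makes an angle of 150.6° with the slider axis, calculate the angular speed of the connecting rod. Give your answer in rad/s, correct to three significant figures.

0.583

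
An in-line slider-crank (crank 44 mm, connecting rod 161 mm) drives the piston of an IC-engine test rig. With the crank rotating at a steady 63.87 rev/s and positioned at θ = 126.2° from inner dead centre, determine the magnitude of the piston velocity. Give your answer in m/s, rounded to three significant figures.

11.9

ω = 2π·63.9 = 401.3 rad/s
For an in-line slider-crank, x = r cosθ + √(L² − r² sin²θ), so v = −rω sinθ·[1 + r cosθ/√(L² − r² sin²θ)].
With r = 0.044 m, L = 0.161 m, θ = 126.2°: √(L² − r² sin²θ) = 0.15704 m.
v = −0.044·401.3·0.80696·[1 + 0.044·-0.59061/0.15704] = -11.891 m/s.
|v| = 11.891 m/s.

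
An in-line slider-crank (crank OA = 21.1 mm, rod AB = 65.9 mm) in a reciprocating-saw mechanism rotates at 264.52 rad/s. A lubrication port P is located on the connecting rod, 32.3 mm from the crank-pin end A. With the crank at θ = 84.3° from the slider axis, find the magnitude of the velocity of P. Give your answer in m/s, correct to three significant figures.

5.65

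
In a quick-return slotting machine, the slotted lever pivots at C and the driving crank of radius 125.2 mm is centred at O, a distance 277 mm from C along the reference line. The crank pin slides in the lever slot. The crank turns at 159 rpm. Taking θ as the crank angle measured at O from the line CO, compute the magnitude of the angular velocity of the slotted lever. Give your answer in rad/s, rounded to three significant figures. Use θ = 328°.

ω = 16.65 rad/s (from 159 rpm).
Crank pin A relative to C: A = (d + r cosθ, r sinθ); lever angle φ = atan2(r sinθ, d + r cosθ).
Differentiating tanφ: φ̇ = rω(d cosθ + r)/(d² + r² + 2dr cosθ).
d² + r² + 2dr cosθ = |CA|² = 0.151225 m²;  d cosθ + r = +0.36011 m.
|ω_lever| = |0.1252·16.65·+0.36011| / 0.151225 = 4.9641 rad/s.

4.96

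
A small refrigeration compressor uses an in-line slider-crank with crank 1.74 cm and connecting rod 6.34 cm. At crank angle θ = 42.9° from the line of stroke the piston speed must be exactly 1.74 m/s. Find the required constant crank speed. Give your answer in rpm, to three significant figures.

1160

For an in-line slider-crank, |v_piston| = rω|sinθ|·[1 + r cosθ/√(L² − r² sin²θ)].
With r = 0.0174 m, L = 0.0634 m, θ = 42.9°: the bracketed kinematic factor |dx/dθ| = 0.014269 m.
ω = v/|dx/dθ| = 1.74/0.014269 = 121.95 rad/s.
N = 60ω/(2π) = 1164.5 rpm.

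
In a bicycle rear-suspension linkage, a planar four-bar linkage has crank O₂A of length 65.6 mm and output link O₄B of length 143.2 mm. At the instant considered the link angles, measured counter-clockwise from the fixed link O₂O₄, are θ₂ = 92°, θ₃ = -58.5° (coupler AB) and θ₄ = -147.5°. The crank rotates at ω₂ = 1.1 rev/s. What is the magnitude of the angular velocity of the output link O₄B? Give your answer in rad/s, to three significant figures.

ω₂ = 6.912 rad/s (from 1.1 rev/s).
Differentiating the loop-closure r₂e^{iθ₂}+r₃e^{iθ₃}=r₁+r₄e^{iθ₄} gives r₂ω₂e^{iθ₂}+r₃ω₃e^{iθ₃}=r₄ω₄e^{iθ₄}.
Eliminating the other unknown: ω₄ = r₂ω₂ sin(θ₂−θ₃) / [r₄ sin(θ₄−θ₃)].
Numerator sine = +0.49242; denominator sine = -0.99985.
Result = 0.0656·6.912·(+0.49242) / (0.1432·(-0.99985)) = -1.5593 rad/s; magnitude 1.5593 rad/s.

1.56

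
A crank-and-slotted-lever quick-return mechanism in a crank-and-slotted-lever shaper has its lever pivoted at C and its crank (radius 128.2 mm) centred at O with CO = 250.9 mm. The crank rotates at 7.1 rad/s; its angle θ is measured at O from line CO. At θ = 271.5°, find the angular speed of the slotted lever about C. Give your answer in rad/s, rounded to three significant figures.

1.51

ω = 7.1 rad/s
Crank pin A relative to C: A = (d + r cosθ, r sinθ); lever angle φ = atan2(r sinθ, d + r cosθ).
Differentiating tanφ: φ̇ = rω(d cosθ + r)/(d² + r² + 2dr cosθ).
d² + r² + 2dr cosθ = |CA|² = 0.08107 m²;  d cosθ + r = +0.13477 m.
|ω_lever| = |0.1282·7.1·+0.13477| / 0.08107 = 1.5131 rad/s.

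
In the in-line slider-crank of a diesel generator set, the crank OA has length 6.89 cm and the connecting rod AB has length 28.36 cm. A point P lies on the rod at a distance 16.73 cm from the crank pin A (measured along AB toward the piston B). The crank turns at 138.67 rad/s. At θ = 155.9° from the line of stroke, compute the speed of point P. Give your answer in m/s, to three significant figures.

ω = 138.7 rad/s.  Crank-pin speed |V_A| = rω = 9.5544 m/s, perpendicular to OA.
Rod angle: sinφ = −(r/L) sinθ ⇒ φ = -5.693°; ω_rod = −rω cosθ/√(L²−r²sin²θ) = +30.905 rad/s.
V_P = V_A + ω_rod × AP, with AP = 0.1673 m along the rod.
Components: V_Px = −rω sinθ − a·ω_rod·sinφ = -3.3884 m/s;  V_Py = rω cosθ + a·ω_rod·cosφ = -3.5766 m/s.
|V_P| = √(V_Px² + V_Py²) = 4.9268 m/s.

4.93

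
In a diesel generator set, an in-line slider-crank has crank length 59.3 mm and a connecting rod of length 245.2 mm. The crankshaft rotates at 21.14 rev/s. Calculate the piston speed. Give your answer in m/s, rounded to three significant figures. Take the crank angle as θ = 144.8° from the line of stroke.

ω = 2π·21.1 = 132.8 rad/s
For an in-line slider-crank, x = r cosθ + √(L² − r² sin²θ), so v = −rω sinθ·[1 + r cosθ/√(L² − r² sin²θ)].
With r = 0.0593 m, L = 0.2452 m, θ = 144.8°: √(L² − r² sin²θ) = 0.24281 m.
v = −0.0593·132.8·0.57643·[1 + 0.0593·-0.81714/0.24281] = -3.6342 m/s.
|v| = 3.6342 m/s.

3.63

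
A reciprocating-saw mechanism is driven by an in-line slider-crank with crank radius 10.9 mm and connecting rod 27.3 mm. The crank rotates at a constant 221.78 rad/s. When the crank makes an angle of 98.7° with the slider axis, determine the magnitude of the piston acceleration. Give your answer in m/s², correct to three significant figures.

ω = 221.8 rad/s
x(θ) = r cosθ + √(L² − r² sin²θ); with ω constant, a = ω²·d²x/dθ².
d²x/dθ² = −r cosθ − r²(cos2θ)/√u − r⁴ sin²2θ/(4u^{3/2}),  u = L² − r² sin²θ = 0.000629198 m².
Substituting r = 0.0109 m, L = 0.0273 m, θ = 98.7°: d²x/dθ² = +0.0061485 m.
a = ω²·d²x/dθ² = (221.8)²·(+0.0061485) = +302.42 m/s²;  |a| = 302.42 m/s².

302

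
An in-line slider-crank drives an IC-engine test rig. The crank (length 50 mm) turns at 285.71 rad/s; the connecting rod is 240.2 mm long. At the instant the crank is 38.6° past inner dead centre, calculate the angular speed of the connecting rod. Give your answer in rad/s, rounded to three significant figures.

46.9

ω = 285.7 rad/s
The rod makes angle φ with the slider axis where L sinφ = r sinθ; differentiating, L cosφ·φ̇ = r ω cosθ.
L cosφ = √(L² − r² sin²θ) = 0.23817 m.
|ω_rod| = r ω |cosθ| / √(L² − r² sin²θ) = 0.05·285.7·0.78152/0.23817 = 46.877 rad/s.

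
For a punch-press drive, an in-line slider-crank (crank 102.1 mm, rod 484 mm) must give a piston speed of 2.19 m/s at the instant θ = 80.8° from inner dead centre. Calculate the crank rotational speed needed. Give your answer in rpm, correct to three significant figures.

201

For an in-line slider-crank, |v_piston| = rω|sinθ|·[1 + r cosθ/√(L² − r² sin²θ)].
With r = 0.1021 m, L = 0.484 m, θ = 80.8°: the bracketed kinematic factor |dx/dθ| = 0.10426 m.
ω = v/|dx/dθ| = 2.19/0.10426 = 21.005 rad/s.
N = 60ω/(2π) = 200.58 rpm.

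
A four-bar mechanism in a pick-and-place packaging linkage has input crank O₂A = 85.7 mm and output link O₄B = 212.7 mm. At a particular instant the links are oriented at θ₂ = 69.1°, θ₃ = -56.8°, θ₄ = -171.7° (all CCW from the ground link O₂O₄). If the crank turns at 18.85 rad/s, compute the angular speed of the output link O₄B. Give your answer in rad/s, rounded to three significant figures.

6.78

ω₂ = 18.85 rad/s
Differentiating the loop-closure r₂e^{iθ₂}+r₃e^{iθ₃}=r₁+r₄e^{iθ₄} gives r₂ω₂e^{iθ₂}+r₃ω₃e^{iθ₃}=r₄ω₄e^{iθ₄}.
Eliminating the other unknown: ω₄ = r₂ω₂ sin(θ₂−θ₃) / [r₄ sin(θ₄−θ₃)].
Numerator sine = +0.81004; denominator sine = -0.90704.
Result = 0.0857·18.85·(+0.81004) / (0.2127·(-0.90704)) = -6.7827 rad/s; magnitude 6.7827 rad/s.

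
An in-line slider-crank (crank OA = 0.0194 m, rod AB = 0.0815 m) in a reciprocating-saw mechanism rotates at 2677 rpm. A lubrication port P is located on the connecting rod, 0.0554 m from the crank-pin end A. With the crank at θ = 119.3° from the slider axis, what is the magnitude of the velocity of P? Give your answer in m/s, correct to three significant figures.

4.44

ω = 280.3 rad/s.  Crank-pin speed |V_A| = rω = 5.4385 m/s, perpendicular to OA.
Rod angle: sinφ = −(r/L) sinθ ⇒ φ = -11.981°; ω_rod = −rω cosθ/√(L²−r²sin²θ) = +33.384 rad/s.
V_P = V_A + ω_rod × AP, with AP = 0.0554 m along the rod.
Components: V_Px = −rω sinθ − a·ω_rod·sinφ = -4.3588 m/s;  V_Py = rω cosθ + a·ω_rod·cosφ = -0.85233 m/s.
|V_P| = √(V_Px² + V_Py²) = 4.4414 m/s.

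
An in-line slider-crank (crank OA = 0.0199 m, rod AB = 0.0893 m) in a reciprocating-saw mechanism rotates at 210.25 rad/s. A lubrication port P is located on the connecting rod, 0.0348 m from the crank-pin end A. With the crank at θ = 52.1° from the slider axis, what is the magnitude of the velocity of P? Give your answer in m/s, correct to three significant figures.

ω = 210.2 rad/s.  Crank-pin speed |V_A| = rω = 4.184 m/s, perpendicular to OA.
Rod angle: sinφ = −(r/L) sinθ ⇒ φ = -10.128°; ω_rod = −rω cosθ/√(L²−r²sin²θ) = -29.237 rad/s.
V_P = V_A + ω_rod × AP, with AP = 0.0348 m along the rod.
Components: V_Px = −rω sinθ − a·ω_rod·sinφ = -3.4804 m/s;  V_Py = rω cosθ + a·ω_rod·cosφ = +1.5686 m/s.
|V_P| = √(V_Px² + V_Py²) = 3.8176 m/s.

3.82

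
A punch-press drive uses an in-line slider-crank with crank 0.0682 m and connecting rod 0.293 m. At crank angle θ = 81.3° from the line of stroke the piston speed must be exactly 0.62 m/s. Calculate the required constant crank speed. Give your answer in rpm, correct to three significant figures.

84.8

For an in-line slider-crank, |v_piston| = rω|sinθ|·[1 + r cosθ/√(L² − r² sin²θ)].
With r = 0.0682 m, L = 0.293 m, θ = 81.3°: the bracketed kinematic factor |dx/dθ| = 0.069854 m.
ω = v/|dx/dθ| = 0.62/0.069854 = 8.8756 rad/s.
N = 60ω/(2π) = 84.756 rpm.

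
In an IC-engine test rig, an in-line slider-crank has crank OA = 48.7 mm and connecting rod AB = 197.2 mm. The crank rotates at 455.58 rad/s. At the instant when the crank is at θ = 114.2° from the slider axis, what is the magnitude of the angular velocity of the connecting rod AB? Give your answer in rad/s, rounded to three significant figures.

47.3

ω = 455.6 rad/s
The rod makes angle φ with the slider axis where L sinφ = r sinθ; differentiating, L cosφ·φ̇ = r ω cosθ.
L cosφ = √(L² − r² sin²θ) = 0.19213 m.
|ω_rod| = r ω |cosθ| / √(L² − r² sin²θ) = 0.0487·455.6·0.40992/0.19213 = 47.337 rad/s.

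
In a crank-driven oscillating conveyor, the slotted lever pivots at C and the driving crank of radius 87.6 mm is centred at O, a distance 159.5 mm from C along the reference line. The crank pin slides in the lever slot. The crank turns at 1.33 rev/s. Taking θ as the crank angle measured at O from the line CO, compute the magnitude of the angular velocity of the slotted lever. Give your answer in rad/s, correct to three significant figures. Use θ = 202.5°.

6.00

ω = 8.357 rad/s (from 1.33 rev/s).
Crank pin A relative to C: A = (d + r cosθ, r sinθ); lever angle φ = atan2(r sinθ, d + r cosθ).
Differentiating tanφ: φ̇ = rω(d cosθ + r)/(d² + r² + 2dr cosθ).
d² + r² + 2dr cosθ = |CA|² = 0.00729675 m²;  d cosθ + r = -0.059759 m.
|ω_lever| = |0.0876·8.357·-0.059759| / 0.00729675 = 5.9953 rad/s.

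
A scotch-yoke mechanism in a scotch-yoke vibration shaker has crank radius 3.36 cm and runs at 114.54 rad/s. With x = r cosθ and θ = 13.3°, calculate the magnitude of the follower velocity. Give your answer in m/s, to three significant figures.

0.885

ω = 114.5 rad/s
x = r cosθ ⇒ ẋ = −rω sinθ.
|v| = rω|sinθ| = 0.0336·114.5·|sin 13.3°| = 0.88536 m/s.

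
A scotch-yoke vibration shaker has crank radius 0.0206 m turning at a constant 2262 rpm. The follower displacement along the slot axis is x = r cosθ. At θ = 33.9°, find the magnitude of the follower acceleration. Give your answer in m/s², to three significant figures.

959

ω = 236.9 rad/s (from 2262 rpm).
x = r cosθ ⇒ ẍ = −rω² cosθ (ω constant).
|a| = rω²|cosθ| = 0.0206·(236.9)²·|cos 33.9°| = 959.39 m/s².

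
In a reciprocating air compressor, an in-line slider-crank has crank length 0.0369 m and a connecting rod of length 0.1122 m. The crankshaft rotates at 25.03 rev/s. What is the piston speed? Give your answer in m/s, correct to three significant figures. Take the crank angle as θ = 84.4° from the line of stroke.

5.97

ω = 2π·25 = 157.3 rad/s
For an in-line slider-crank, x = r cosθ + √(L² − r² sin²θ), so v = −rω sinθ·[1 + r cosθ/√(L² − r² sin²θ)].
With r = 0.0369 m, L = 0.1122 m, θ = 84.4°: √(L² − r² sin²θ) = 0.10602 m.
v = −0.0369·157.3·0.99523·[1 + 0.0369·0.09758/0.10602] = -5.9717 m/s.
|v| = 5.9717 m/s.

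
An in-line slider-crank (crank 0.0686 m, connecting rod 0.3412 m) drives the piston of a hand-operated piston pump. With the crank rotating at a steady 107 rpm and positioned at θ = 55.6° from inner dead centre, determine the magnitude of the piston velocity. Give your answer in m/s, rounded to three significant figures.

0.707

ω = 2π·107/60 = 11.21 rad/s
For an in-line slider-crank, x = r cosθ + √(L² − r² sin²θ), so v = −rω sinθ·[1 + r cosθ/√(L² − r² sin²θ)].
With r = 0.0686 m, L = 0.3412 m, θ = 55.6°: √(L² − r² sin²θ) = 0.33647 m.
v = −0.0686·11.21·0.82511·[1 + 0.0686·0.56497/0.33647] = -0.70729 m/s.
|v| = 0.70729 m/s.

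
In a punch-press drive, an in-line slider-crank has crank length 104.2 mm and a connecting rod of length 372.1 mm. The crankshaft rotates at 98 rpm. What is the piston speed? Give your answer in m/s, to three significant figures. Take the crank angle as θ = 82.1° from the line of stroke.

1.10

ω = 2π·98/60 = 10.26 rad/s
For an in-line slider-crank, x = r cosθ + √(L² − r² sin²θ), so v = −rω sinθ·[1 + r cosθ/√(L² − r² sin²θ)].
With r = 0.1042 m, L = 0.3721 m, θ = 82.1°: √(L² − r² sin²θ) = 0.3575 m.
v = −0.1042·10.26·0.99051·[1 + 0.1042·0.13744/0.3575] = -1.1016 m/s.
|v| = 1.1016 m/s.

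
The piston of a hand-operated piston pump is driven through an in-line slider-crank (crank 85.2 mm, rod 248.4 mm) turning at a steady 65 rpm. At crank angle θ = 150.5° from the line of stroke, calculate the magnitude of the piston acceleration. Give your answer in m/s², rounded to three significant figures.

2.70

ω = 2π·65/60 = 6.807 rad/s
x(θ) = r cosθ + √(L² − r² sin²θ); with ω constant, a = ω²·d²x/dθ².
d²x/dθ² = −r cosθ − r²(cos2θ)/√u − r⁴ sin²2θ/(4u^{3/2}),  u = L² − r² sin²θ = 0.0599424 m².
Substituting r = 0.0852 m, L = 0.2484 m, θ = 150.5°: d²x/dθ² = +0.058224 m.
a = ω²·d²x/dθ² = (6.807)²·(+0.058224) = +2.6977 m/s²;  |a| = 2.6977 m/s².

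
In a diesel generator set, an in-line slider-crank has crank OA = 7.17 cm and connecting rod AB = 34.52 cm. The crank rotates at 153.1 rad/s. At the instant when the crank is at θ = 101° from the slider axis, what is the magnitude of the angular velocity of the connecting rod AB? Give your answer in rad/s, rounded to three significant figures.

ω = 153.1 rad/s
The rod makes angle φ with the slider axis where L sinφ = r sinθ; differentiating, L cosφ·φ̇ = r ω cosθ.
L cosφ = √(L² − r² sin²θ) = 0.33795 m.
|ω_rod| = r ω |cosθ| / √(L² − r² sin²θ) = 0.0717·153.1·0.19081/0.33795 = 6.1979 rad/s.

6.20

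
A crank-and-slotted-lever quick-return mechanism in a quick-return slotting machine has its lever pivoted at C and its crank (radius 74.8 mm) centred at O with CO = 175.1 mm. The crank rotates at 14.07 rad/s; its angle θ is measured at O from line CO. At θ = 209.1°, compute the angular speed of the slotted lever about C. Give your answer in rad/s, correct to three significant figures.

ω = 14.07 rad/s
Crank pin A relative to C: A = (d + r cosθ, r sinθ); lever angle φ = atan2(r sinθ, d + r cosθ).
Differentiating tanφ: φ̇ = rω(d cosθ + r)/(d² + r² + 2dr cosθ).
d² + r² + 2dr cosθ = |CA|² = 0.0133666 m²;  d cosθ + r = -0.078198 m.
|ω_lever| = |0.0748·14.07·-0.078198| / 0.0133666 = 6.157 rad/s.

6.16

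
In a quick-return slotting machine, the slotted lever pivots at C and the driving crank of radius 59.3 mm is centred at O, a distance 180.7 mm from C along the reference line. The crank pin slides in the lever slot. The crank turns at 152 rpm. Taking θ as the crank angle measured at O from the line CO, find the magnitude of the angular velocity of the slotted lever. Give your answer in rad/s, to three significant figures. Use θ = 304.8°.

ω = 15.92 rad/s (from 152 rpm).
Crank pin A relative to C: A = (d + r cosθ, r sinθ); lever angle φ = atan2(r sinθ, d + r cosθ).
Differentiating tanφ: φ̇ = rω(d cosθ + r)/(d² + r² + 2dr cosθ).
d² + r² + 2dr cosθ = |CA|² = 0.0484 m²;  d cosθ + r = +0.16243 m.
|ω_lever| = |0.0593·15.92·+0.16243| / 0.0484 = 3.1677 rad/s.

3.17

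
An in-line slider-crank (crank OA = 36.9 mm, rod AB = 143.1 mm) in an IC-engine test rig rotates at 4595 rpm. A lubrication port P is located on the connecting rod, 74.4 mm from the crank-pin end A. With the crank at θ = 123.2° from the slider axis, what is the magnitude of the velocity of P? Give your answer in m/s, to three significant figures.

ω = 481.2 rad/s.  Crank-pin speed |V_A| = rω = 17.756 m/s, perpendicular to OA.
Rod angle: sinφ = −(r/L) sinθ ⇒ φ = -12.461°; ω_rod = −rω cosθ/√(L²−r²sin²θ) = +69.581 rad/s.
V_P = V_A + ω_rod × AP, with AP = 0.0744 m along the rod.
Components: V_Px = −rω sinθ − a·ω_rod·sinφ = -13.74 m/s;  V_Py = rω cosθ + a·ω_rod·cosφ = -4.6676 m/s.
|V_P| = √(V_Px² + V_Py²) = 14.512 m/s.

14.5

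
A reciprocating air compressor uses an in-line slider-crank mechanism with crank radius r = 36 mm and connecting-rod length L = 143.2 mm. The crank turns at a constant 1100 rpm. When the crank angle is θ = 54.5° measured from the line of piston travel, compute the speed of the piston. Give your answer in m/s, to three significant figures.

ω = 2π·1100/60 = 115.2 rad/s
For an in-line slider-crank, x = r cosθ + √(L² − r² sin²θ), so v = −rω sinθ·[1 + r cosθ/√(L² − r² sin²θ)].
With r = 0.036 m, L = 0.1432 m, θ = 54.5°: √(L² − r² sin²θ) = 0.14017 m.
v = −0.036·115.2·0.81412·[1 + 0.036·0.58070/0.14017] = -3.8796 m/s.
|v| = 3.8796 m/s.

3.88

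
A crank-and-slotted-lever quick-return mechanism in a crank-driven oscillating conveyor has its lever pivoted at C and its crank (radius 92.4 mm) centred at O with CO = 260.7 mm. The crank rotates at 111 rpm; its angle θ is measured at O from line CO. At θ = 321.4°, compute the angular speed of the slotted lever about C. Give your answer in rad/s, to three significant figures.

2.79

ω = 11.62 rad/s (from 111 rpm).
Crank pin A relative to C: A = (d + r cosθ, r sinθ); lever angle φ = atan2(r sinθ, d + r cosθ).
Differentiating tanφ: φ̇ = rω(d cosθ + r)/(d² + r² + 2dr cosθ).
d² + r² + 2dr cosθ = |CA|² = 0.114154 m²;  d cosθ + r = +0.29614 m.
|ω_lever| = |0.0924·11.62·+0.29614| / 0.114154 = 2.7863 rad/s.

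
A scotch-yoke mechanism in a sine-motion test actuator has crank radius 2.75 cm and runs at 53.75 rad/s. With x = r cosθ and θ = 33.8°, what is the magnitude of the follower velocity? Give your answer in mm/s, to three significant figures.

ω = 53.75 rad/s
x = r cosθ ⇒ ẋ = −rω sinθ.
|v| = rω|sinθ| = 0.0275·53.75·|sin 33.8°| = 0.82227 m/s = 822.27 mm/s.

822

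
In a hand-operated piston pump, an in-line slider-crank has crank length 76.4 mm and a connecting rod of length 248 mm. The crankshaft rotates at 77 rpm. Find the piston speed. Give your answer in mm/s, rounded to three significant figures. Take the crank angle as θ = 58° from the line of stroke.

ω = 2π·77/60 = 8.063 rad/s
For an in-line slider-crank, x = r cosθ + √(L² − r² sin²θ), so v = −rω sinθ·[1 + r cosθ/√(L² − r² sin²θ)].
With r = 0.0764 m, L = 0.248 m, θ = 58°: √(L² − r² sin²θ) = 0.23939 m.
v = −0.0764·8.063·0.84805·[1 + 0.0764·0.52992/0.23939] = -0.61079 m/s.
|v| = 0.61079 m/s = 610.79 mm/s.

611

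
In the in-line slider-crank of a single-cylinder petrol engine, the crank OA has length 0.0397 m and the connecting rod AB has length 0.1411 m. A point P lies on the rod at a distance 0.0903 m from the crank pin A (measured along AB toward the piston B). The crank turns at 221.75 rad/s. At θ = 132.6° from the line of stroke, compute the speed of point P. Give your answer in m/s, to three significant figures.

ω = 221.8 rad/s.  Crank-pin speed |V_A| = rω = 8.8035 m/s, perpendicular to OA.
Rod angle: sinφ = −(r/L) sinθ ⇒ φ = -11.953°; ω_rod = −rω cosθ/√(L²−r²sin²θ) = +43.167 rad/s.
V_P = V_A + ω_rod × AP, with AP = 0.0903 m along the rod.
Components: V_Px = −rω sinθ − a·ω_rod·sinφ = -5.6729 m/s;  V_Py = rω cosθ + a·ω_rod·cosφ = -2.1454 m/s.
|V_P| = √(V_Px² + V_Py²) = 6.065 m/s.

6.07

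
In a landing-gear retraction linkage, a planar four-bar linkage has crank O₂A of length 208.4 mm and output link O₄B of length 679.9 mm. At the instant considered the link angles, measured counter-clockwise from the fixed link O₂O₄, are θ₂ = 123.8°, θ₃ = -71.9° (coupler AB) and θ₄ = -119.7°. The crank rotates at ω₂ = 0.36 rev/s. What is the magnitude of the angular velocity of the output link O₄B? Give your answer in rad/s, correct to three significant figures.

ω₂ = 2.262 rad/s (from 0.36 rev/s).
Differentiating the loop-closure r₂e^{iθ₂}+r₃e^{iθ₃}=r₁+r₄e^{iθ₄} gives r₂ω₂e^{iθ₂}+r₃ω₃e^{iθ₃}=r₄ω₄e^{iθ₄}.
Eliminating the other unknown: ω₄ = r₂ω₂ sin(θ₂−θ₃) / [r₄ sin(θ₄−θ₃)].
Numerator sine = -0.27060; denominator sine = -0.74080.
Result = 0.2084·2.262·(-0.27060) / (0.6799·(-0.74080)) = +0.25326 rad/s; magnitude 0.25326 rad/s.

0.253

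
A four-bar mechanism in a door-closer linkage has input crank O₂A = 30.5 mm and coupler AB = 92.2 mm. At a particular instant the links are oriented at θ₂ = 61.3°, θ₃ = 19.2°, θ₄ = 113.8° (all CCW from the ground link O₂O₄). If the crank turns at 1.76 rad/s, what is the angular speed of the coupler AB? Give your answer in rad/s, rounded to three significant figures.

0.463

ω₂ = 1.76 rad/s
Differentiating the loop-closure r₂e^{iθ₂}+r₃e^{iθ₃}=r₁+r₄e^{iθ₄} gives r₂ω₂e^{iθ₂}+r₃ω₃e^{iθ₃}=r₄ω₄e^{iθ₄}.
Eliminating the other unknown: ω₃ = r₂ω₂ sin(θ₄−θ₂) / [r₃ sin(θ₃−θ₄)].
Numerator sine = +0.79335; denominator sine = -0.99678.
Result = 0.0305·1.76·(+0.79335) / (0.0922·(-0.99678)) = -0.46339 rad/s; magnitude 0.46339 rad/s.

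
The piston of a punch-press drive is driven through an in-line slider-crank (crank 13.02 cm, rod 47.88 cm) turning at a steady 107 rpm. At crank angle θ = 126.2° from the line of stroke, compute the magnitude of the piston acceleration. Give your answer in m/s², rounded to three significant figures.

11.0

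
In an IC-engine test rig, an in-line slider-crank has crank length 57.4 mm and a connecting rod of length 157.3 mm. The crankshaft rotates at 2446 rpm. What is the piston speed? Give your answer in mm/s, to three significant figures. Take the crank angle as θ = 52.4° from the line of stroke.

14400

ω = 2π·2446/60 = 256.1 rad/s
For an in-line slider-crank, x = r cosθ + √(L² − r² sin²θ), so v = −rω sinθ·[1 + r cosθ/√(L² − r² sin²θ)].
With r = 0.0574 m, L = 0.1573 m, θ = 52.4°: √(L² − r² sin²θ) = 0.15058 m.
v = −0.0574·256.1·0.79229·[1 + 0.0574·0.61015/0.15058] = -14.358 m/s.
|v| = 14.358 m/s = 14358 mm/s.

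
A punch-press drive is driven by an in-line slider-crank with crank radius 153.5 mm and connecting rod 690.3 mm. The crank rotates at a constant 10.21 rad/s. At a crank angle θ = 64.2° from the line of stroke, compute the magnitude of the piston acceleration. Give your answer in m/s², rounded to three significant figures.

4.74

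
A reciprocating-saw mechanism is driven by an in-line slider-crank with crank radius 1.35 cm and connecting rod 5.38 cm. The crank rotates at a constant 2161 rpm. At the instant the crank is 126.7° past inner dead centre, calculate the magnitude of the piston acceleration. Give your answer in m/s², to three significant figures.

ω = 2π·2161/60 = 226.3 rad/s
x(θ) = r cosθ + √(L² − r² sin²θ); with ω constant, a = ω²·d²x/dθ².
d²x/dθ² = −r cosθ − r²(cos2θ)/√u − r⁴ sin²2θ/(4u^{3/2}),  u = L² − r² sin²θ = 0.00277728 m².
Substituting r = 0.0135 m, L = 0.0538 m, θ = 126.7°: d²x/dθ² = +0.0090038 m.
a = ω²·d²x/dθ² = (226.3)²·(+0.0090038) = +461.1 m/s²;  |a| = 461.1 m/s².

461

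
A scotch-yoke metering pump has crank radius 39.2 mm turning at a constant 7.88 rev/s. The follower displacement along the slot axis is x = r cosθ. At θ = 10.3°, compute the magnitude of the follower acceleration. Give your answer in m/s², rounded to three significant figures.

ω = 49.51 rad/s (from 7.88 rev/s).
x = r cosθ ⇒ ẍ = −rω² cosθ (ω constant).
|a| = rω²|cosθ| = 0.0392·(49.51)²·|cos 10.3°| = 94.546 m/s².

94.5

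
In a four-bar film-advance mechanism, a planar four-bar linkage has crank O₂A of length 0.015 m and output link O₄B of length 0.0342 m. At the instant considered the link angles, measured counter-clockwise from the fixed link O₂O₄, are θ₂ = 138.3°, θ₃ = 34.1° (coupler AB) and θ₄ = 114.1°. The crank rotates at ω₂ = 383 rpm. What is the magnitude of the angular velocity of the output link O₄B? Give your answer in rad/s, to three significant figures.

ω₂ = 40.11 rad/s (from 383 rpm).
Differentiating the loop-closure r₂e^{iθ₂}+r₃e^{iθ₃}=r₁+r₄e^{iθ₄} gives r₂ω₂e^{iθ₂}+r₃ω₃e^{iθ₃}=r₄ω₄e^{iθ₄}.
Eliminating the other unknown: ω₄ = r₂ω₂ sin(θ₂−θ₃) / [r₄ sin(θ₄−θ₃)].
Numerator sine = +0.96945; denominator sine = +0.98481.
Result = 0.015·40.11·(+0.96945) / (0.0342·(+0.98481)) = +17.317 rad/s; magnitude 17.317 rad/s.

17.3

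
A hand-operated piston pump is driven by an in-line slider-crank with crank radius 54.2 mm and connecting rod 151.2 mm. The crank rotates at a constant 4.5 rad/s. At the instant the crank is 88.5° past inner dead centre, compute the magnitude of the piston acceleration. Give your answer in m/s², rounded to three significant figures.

0.392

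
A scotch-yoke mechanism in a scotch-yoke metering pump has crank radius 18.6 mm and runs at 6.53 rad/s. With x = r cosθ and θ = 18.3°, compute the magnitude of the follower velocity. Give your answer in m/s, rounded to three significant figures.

ω = 6.53 rad/s
x = r cosθ ⇒ ẋ = −rω sinθ.
|v| = rω|sinθ| = 0.0186·6.53·|sin 18.3°| = 0.038137 m/s.

0.0381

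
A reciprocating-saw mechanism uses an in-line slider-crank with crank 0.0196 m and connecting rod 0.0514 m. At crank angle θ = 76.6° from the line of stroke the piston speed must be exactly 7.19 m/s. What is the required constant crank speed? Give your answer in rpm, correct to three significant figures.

3290

For an in-line slider-crank, |v_piston| = rω|sinθ|·[1 + r cosθ/√(L² − r² sin²θ)].
With r = 0.0196 m, L = 0.0514 m, θ = 76.6°: the bracketed kinematic factor |dx/dθ| = 0.020881 m.
ω = v/|dx/dθ| = 7.19/0.020881 = 344.34 rad/s.
N = 60ω/(2π) = 3288.2 rpm.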